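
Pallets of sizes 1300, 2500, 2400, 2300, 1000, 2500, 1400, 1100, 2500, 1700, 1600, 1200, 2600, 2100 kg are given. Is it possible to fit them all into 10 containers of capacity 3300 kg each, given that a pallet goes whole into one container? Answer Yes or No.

A valid assignment using 10 containers:
  container 1: 2600 = 2600
  container 2: 2500 = 2500
  container 3: 2500 = 2500
  container 4: 2500 = 2500
  container 5: 2400 = 2400
  container 6: 2300 + 1000 = 3300
  container 7: 2100 + 1200 = 3300
  container 8: 1700 + 1600 = 3300
  container 9: 1400 + 1300 = 2700
  container 10: 1100 = 1100
Every load is within 3300 kg, so 10 containers suffice.

Yes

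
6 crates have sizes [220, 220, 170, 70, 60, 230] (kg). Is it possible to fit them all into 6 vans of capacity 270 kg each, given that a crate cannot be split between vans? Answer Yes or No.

A valid assignment using 5 vans:
  van 1: 230 = 230
  van 2: 220 = 220
  van 3: 220 = 220
  van 4: 170 + 70 = 240
  van 5: 60 = 60
That uses only 5 ≤ 6, so 6 vans are enough.

Yes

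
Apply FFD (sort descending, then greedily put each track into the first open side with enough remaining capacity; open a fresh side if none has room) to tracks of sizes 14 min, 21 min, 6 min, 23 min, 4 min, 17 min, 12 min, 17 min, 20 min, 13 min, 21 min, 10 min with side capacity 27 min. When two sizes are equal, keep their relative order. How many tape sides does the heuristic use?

Sorted descending: 23, 21, 21, 20, 17, 17, 14, 13, 12, 10, 6, 4.
  23 → side 1 (new)  [load 23/27]
  21 → side 2 (new)  [load 21/27]
  21 → side 3 (new)  [load 21/27]
  20 → side 4 (new)  [load 20/27]
  17 → side 5 (new)  [load 17/27]
  17 → side 6 (new)  [load 17/27]
  14 → side 7 (new)  [load 14/27]
  13 → side 7  [load 27/27]
  12 → side 8 (new)  [load 12/27]
  10 → side 5  [load 27/27]
  6 → side 2  [load 27/27]
  4 → side 1  [load 27/27]
8 tape sides opened.

8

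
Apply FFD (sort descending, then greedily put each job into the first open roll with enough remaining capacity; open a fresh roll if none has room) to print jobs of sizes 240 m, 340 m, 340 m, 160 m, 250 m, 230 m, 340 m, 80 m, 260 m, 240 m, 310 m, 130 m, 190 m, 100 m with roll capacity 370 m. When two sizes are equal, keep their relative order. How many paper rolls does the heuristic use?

10

Sorted descending: 340, 340, 340, 310, 260, 250, 240, 240, 230, 190, 160, 130, 100, 80.
  340 → roll 1 (new)  [load 340/370]
  340 → roll 2 (new)  [load 340/370]
  340 → roll 3 (new)  [load 340/370]
  310 → roll 4 (new)  [load 310/370]
  260 → roll 5 (new)  [load 260/370]
  250 → roll 6 (new)  [load 250/370]
  240 → roll 7 (new)  [load 240/370]
  240 → roll 8 (new)  [load 240/370]
  230 → roll 9 (new)  [load 230/370]
  190 → roll 10 (new)  [load 190/370]
  160 → roll 10  [load 350/370]
  130 → roll 7  [load 370/370]
  100 → roll 5  [load 360/370]
  80 → roll 6  [load 330/370]
10 paper rolls opened.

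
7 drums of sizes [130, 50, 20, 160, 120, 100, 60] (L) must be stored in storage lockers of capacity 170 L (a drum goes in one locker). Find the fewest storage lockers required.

4

Total = 160 + 130 + 120 + 100 + 60 + 50 + 20 = 640 L.
Lower bound: ⌈640/170⌉ = 4 storage lockers.
A packing using 4 storage lockers:
  locker 1: 160 = 160
  locker 2: 130 + 20 = 150
  locker 3: 120 + 50 = 170
  locker 4: 100 + 60 = 160
This matches the lower bound, so 4 is optimal.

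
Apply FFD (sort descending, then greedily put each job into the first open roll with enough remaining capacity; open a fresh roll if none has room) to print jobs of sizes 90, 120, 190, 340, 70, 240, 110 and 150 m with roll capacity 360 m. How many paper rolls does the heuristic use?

4

Sorted descending: 340, 240, 190, 150, 120, 110, 90, 70.
  340 → roll 1 (new)  [load 340/360]
  240 → roll 2 (new)  [load 240/360]
  190 → roll 3 (new)  [load 190/360]
  150 → roll 3  [load 340/360]
  120 → roll 2  [load 360/360]
  110 → roll 4 (new)  [load 110/360]
  90 → roll 4  [load 200/360]
  70 → roll 4  [load 270/360]
4 paper rolls opened.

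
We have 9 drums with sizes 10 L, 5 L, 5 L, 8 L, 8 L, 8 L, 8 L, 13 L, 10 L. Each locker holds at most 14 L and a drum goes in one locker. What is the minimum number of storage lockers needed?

7

Total = 13 + 10 + 10 + 8 + 8 + 8 + 8 + 5 + 5 = 75 L.
Lower bound: ⌈75/14⌉ = 6 storage lockers.
Also, 7 drums each exceed 7 L, and no two of those can share a locker, so at least 7 storage lockers are needed.
A packing using 7 storage lockers:
  locker 1: 13 = 13
  locker 2: 10 = 10
  locker 3: 10 = 10
  locker 4: 8 + 5 = 13
  locker 5: 8 + 5 = 13
  locker 6: 8 = 8
  locker 7: 8 = 8
This matches the lower bound, so 7 is optimal.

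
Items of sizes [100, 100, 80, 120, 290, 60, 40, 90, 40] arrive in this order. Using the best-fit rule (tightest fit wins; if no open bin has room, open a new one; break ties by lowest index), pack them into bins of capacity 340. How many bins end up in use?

  100 → bin 1 (new)  [load 100/340]
  100 → bin 1  [load 200/340]
  80 → bin 1  [load 280/340]
  120 → bin 2 (new)  [load 120/340]
  290 → bin 3 (new)  [load 290/340]
  60 → bin 1  [load 340/340]
  40 → bin 3  [load 330/340]
  90 → bin 2  [load 210/340]
  40 → bin 2  [load 250/340]
3 bins opened.

3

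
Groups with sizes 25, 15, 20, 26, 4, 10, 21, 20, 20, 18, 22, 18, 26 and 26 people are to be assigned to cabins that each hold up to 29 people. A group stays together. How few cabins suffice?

Total = 26 + 26 + 26 + 25 + 22 + 21 + 20 + 20 + 20 + 18 + 18 + 15 + 10 + 4 = 271 people.
Lower bound: ⌈271/29⌉ = 10 cabins.
Also, 12 groups each exceed 29/2 people, and no two of those can share a cabin, so at least 12 cabins are needed.
A packing using 12 cabins:
  cabin 1: 26 = 26
  cabin 2: 26 = 26
  cabin 3: 26 = 26
  cabin 4: 25 + 4 = 29
  cabin 5: 22 = 22
  cabin 6: 21 = 21
  cabin 7: 20 = 20
  cabin 8: 20 = 20
  cabin 9: 20 = 20
  cabin 10: 18 + 10 = 28
  cabin 11: 18 = 18
  cabin 12: 15 = 15
This matches the lower bound, so 12 is optimal.

12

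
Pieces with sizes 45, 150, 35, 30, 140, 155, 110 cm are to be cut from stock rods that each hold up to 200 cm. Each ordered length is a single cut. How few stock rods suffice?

4

Total = 155 + 150 + 140 + 110 + 45 + 35 + 30 = 665 cm.
Lower bound: ⌈665/200⌉ = 4 stock rods.
A packing using 4 stock rods:
  stock rod 1: 155 + 45 = 200
  stock rod 2: 150 + 35 = 185
  stock rod 3: 140 + 30 = 170
  stock rod 4: 110 = 110
This matches the lower bound, so 4 is optimal.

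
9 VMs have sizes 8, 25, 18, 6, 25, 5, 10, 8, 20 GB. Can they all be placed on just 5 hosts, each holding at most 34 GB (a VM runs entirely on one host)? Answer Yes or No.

A valid assignment using 4 hosts:
  host 1: 25 + 8 = 33
  host 2: 25 + 8 = 33
  host 3: 20 + 10 = 30
  host 4: 18 + 6 + 5 = 29
That uses only 4 ≤ 5, so 5 hosts are enough.

Yes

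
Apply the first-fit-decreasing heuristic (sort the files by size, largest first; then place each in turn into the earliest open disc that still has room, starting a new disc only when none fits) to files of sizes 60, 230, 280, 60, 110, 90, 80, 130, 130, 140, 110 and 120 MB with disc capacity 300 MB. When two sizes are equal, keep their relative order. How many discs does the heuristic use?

Sorted descending: 280, 230, 140, 130, 130, 120, 110, 110, 90, 80, 60, 60.
  280 → disc 1 (new)  [load 280/300]
  230 → disc 2 (new)  [load 230/300]
  140 → disc 3 (new)  [load 140/300]
  130 → disc 3  [load 270/300]
  130 → disc 4 (new)  [load 130/300]
  120 → disc 4  [load 250/300]
  110 → disc 5 (new)  [load 110/300]
  110 → disc 5  [load 220/300]
  90 → disc 6 (new)  [load 90/300]
  80 → disc 5  [load 300/300]
  60 → disc 2  [load 290/300]
  60 → disc 6  [load 150/300]
6 discs opened.

6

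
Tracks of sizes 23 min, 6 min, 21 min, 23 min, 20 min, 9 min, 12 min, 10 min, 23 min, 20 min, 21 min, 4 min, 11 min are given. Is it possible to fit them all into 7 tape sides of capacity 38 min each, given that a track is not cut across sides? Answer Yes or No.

Yes

A valid assignment using 7 tape sides:
  side 1: 23 + 12 = 35
  side 2: 23 + 11 + 4 = 38
  side 3: 23 + 10 = 33
  side 4: 21 + 9 + 6 = 36
  side 5: 21 = 21
  side 6: 20 = 20
  side 7: 20 = 20
Every load is within 38 min, so 7 tape sides suffice.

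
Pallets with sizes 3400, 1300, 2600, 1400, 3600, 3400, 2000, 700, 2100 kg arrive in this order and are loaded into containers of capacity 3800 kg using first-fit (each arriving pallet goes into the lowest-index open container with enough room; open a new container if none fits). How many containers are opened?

7

  3400 → container 1 (new)  [load 3400/3800]
  1300 → container 2 (new)  [load 1300/3800]
  2600 → container 3 (new)  [load 2600/3800]
  1400 → container 2  [load 2700/3800]
  3600 → container 4 (new)  [load 3600/3800]
  3400 → container 5 (new)  [load 3400/3800]
  2000 → container 6 (new)  [load 2000/3800]
  700 → container 2  [load 3400/3800]
  2100 → container 7 (new)  [load 2100/3800]
7 containers opened.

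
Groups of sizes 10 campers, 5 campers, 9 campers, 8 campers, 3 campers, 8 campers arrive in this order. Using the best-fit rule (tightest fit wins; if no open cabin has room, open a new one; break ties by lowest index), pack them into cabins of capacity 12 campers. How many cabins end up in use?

  10 → cabin 1 (new)  [load 10/12]
  5 → cabin 2 (new)  [load 5/12]
  9 → cabin 3 (new)  [load 9/12]
  8 → cabin 4 (new)  [load 8/12]
  3 → cabin 3  [load 12/12]
  8 → cabin 5 (new)  [load 8/12]
5 cabins opened.

5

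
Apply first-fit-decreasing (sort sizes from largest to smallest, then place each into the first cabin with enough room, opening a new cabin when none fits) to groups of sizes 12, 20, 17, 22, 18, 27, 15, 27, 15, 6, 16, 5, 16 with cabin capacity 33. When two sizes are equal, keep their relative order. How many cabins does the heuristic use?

Sorted descending: 27, 27, 22, 20, 18, 17, 16, 16, 15, 15, 12, 6, 5.
  27 → cabin 1 (new)  [load 27/33]
  27 → cabin 2 (new)  [load 27/33]
  22 → cabin 3 (new)  [load 22/33]
  20 → cabin 4 (new)  [load 20/33]
  18 → cabin 5 (new)  [load 18/33]
  17 → cabin 6 (new)  [load 17/33]
  16 → cabin 6  [load 33/33]
  16 → cabin 7 (new)  [load 16/33]
  15 → cabin 5  [load 33/33]
  15 → cabin 7  [load 31/33]
  12 → cabin 4  [load 32/33]
  6 → cabin 1  [load 33/33]
  5 → cabin 2  [load 32/33]
7 cabins opened.

7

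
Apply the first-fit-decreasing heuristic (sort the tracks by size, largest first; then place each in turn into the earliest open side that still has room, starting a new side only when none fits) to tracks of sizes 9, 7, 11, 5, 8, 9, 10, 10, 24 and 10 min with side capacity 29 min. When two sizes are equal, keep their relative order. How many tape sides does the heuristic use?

Sorted descending: 24, 11, 10, 10, 10, 9, 9, 8, 7, 5.
  24 → side 1 (new)  [load 24/29]
  11 → side 2 (new)  [load 11/29]
  10 → side 2  [load 21/29]
  10 → side 3 (new)  [load 10/29]
  10 → side 3  [load 20/29]
  9 → side 3  [load 29/29]
  9 → side 4 (new)  [load 9/29]
  8 → side 2  [load 29/29]
  7 → side 4  [load 16/29]
  5 → side 1  [load 29/29]
4 tape sides opened.

4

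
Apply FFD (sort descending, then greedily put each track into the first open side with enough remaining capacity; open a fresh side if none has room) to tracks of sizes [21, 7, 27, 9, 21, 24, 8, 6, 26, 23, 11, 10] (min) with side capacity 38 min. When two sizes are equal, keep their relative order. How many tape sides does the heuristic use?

6

Sorted descending: 27, 26, 24, 23, 21, 21, 11, 10, 9, 8, 7, 6.
  27 → side 1 (new)  [load 27/38]
  26 → side 2 (new)  [load 26/38]
  24 → side 3 (new)  [load 24/38]
  23 → side 4 (new)  [load 23/38]
  21 → side 5 (new)  [load 21/38]
  21 → side 6 (new)  [load 21/38]
  11 → side 1  [load 38/38]
  10 → side 2  [load 36/38]
  9 → side 3  [load 33/38]
  8 → side 4  [load 31/38]
  7 → side 4  [load 38/38]
  6 → side 5  [load 27/38]
6 tape sides opened.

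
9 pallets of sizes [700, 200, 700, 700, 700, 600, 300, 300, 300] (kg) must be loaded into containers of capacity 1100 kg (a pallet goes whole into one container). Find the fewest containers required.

5

Total = 700 + 700 + 700 + 700 + 600 + 300 + 300 + 300 + 200 = 4500 kg.
Lower bound: ⌈4500/1100⌉ = 5 containers.
A packing using 5 containers:
  container 1: 700 + 300 = 1000
  container 2: 700 + 300 = 1000
  container 3: 700 + 300 = 1000
  container 4: 700 + 200 = 900
  container 5: 600 = 600
This matches the lower bound, so 5 is optimal.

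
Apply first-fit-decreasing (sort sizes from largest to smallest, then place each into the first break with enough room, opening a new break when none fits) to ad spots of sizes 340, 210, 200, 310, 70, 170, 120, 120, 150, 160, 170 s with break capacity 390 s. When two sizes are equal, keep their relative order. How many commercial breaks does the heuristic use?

6

Sorted descending: 340, 310, 210, 200, 170, 170, 160, 150, 120, 120, 70.
  340 → break 1 (new)  [load 340/390]
  310 → break 2 (new)  [load 310/390]
  210 → break 3 (new)  [load 210/390]
  200 → break 4 (new)  [load 200/390]
  170 → break 3  [load 380/390]
  170 → break 4  [load 370/390]
  160 → break 5 (new)  [load 160/390]
  150 → break 5  [load 310/390]
  120 → break 6 (new)  [load 120/390]
  120 → break 6  [load 240/390]
  70 → break 2  [load 380/390]
6 commercial breaks opened.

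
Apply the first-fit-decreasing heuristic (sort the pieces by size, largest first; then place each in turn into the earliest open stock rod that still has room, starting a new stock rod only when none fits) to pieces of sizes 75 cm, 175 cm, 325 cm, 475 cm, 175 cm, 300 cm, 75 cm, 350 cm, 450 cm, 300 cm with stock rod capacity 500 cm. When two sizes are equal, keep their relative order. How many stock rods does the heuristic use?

Sorted descending: 475, 450, 350, 325, 300, 300, 175, 175, 75, 75.
  475 → stock rod 1 (new)  [load 475/500]
  450 → stock rod 2 (new)  [load 450/500]
  350 → stock rod 3 (new)  [load 350/500]
  325 → stock rod 4 (new)  [load 325/500]
  300 → stock rod 5 (new)  [load 300/500]
  300 → stock rod 6 (new)  [load 300/500]
  175 → stock rod 4  [load 500/500]
  175 → stock rod 5  [load 475/500]
  75 → stock rod 3  [load 425/500]
  75 → stock rod 3  [load 500/500]
6 stock rods opened.

6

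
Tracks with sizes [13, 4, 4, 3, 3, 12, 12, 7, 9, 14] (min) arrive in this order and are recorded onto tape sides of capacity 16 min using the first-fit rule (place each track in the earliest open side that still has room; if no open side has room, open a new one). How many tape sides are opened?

6

  13 → side 1 (new)  [load 13/16]
  4 → side 2 (new)  [load 4/16]
  4 → side 2  [load 8/16]
  3 → side 1  [load 16/16]
  3 → side 2  [load 11/16]
  12 → side 3 (new)  [load 12/16]
  12 → side 4 (new)  [load 12/16]
  7 → side 5 (new)  [load 7/16]
  9 → side 5  [load 16/16]
  14 → side 6 (new)  [load 14/16]
6 tape sides opened.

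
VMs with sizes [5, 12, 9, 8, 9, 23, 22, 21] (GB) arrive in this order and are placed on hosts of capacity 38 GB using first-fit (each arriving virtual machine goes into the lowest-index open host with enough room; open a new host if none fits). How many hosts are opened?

4

  5 → host 1 (new)  [load 5/38]
  12 → host 1  [load 17/38]
  9 → host 1  [load 26/38]
  8 → host 1  [load 34/38]
  9 → host 2 (new)  [load 9/38]
  23 → host 2  [load 32/38]
  22 → host 3 (new)  [load 22/38]
  21 → host 4 (new)  [load 21/38]
4 hosts opened.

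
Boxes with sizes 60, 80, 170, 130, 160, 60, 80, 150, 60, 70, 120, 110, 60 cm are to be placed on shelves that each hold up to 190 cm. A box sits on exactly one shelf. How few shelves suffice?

Total = 170 + 160 + 150 + 130 + 120 + 110 + 80 + 80 + 70 + 60 + 60 + 60 + 60 = 1310 cm.
Lower bound: ⌈1310/190⌉ = 7 shelves.
A packing using 8 shelves:
  shelf 1: 170 = 170
  shelf 2: 160 = 160
  shelf 3: 150 = 150
  shelf 4: 130 + 60 = 190
  shelf 5: 120 + 70 = 190
  shelf 6: 110 + 80 = 190
  shelf 7: 80 + 60 = 140
  shelf 8: 60 + 60 = 120
No arrangement into 7 shelves stays within capacity, so 8 is optimal.

8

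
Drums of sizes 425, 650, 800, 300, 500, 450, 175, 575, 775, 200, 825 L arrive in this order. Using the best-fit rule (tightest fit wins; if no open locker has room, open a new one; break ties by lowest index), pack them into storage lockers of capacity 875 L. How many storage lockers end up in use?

8

  425 → locker 1 (new)  [load 425/875]
  650 → locker 2 (new)  [load 650/875]
  800 → locker 3 (new)  [load 800/875]
  300 → locker 1  [load 725/875]
  500 → locker 4 (new)  [load 500/875]
  450 → locker 5 (new)  [load 450/875]
  175 → locker 2  [load 825/875]
  575 → locker 6 (new)  [load 575/875]
  775 → locker 7 (new)  [load 775/875]
  200 → locker 6  [load 775/875]
  825 → locker 8 (new)  [load 825/875]
8 storage lockers opened.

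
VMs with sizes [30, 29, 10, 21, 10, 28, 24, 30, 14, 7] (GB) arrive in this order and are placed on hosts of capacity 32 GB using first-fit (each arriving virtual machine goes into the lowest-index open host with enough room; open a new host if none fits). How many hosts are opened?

7

  30 → host 1 (new)  [load 30/32]
  29 → host 2 (new)  [load 29/32]
  10 → host 3 (new)  [load 10/32]
  21 → host 3  [load 31/32]
  10 → host 4 (new)  [load 10/32]
  28 → host 5 (new)  [load 28/32]
  24 → host 6 (new)  [load 24/32]
  30 → host 7 (new)  [load 30/32]
  14 → host 4  [load 24/32]
  7 → host 4  [load 31/32]
7 hosts opened.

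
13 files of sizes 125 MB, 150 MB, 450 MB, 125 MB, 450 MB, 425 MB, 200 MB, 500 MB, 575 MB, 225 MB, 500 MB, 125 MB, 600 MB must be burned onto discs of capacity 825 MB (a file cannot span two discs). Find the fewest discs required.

7

Total = 600 + 575 + 500 + 500 + 450 + 450 + 425 + 225 + 200 + 150 + 125 + 125 + 125 = 4450 MB.
Lower bound: ⌈4450/825⌉ = 6 discs.
Also, 7 files each exceed 825/2 MB, and no two of those can share a disc, so at least 7 discs are needed.
A packing using 7 discs:
  disc 1: 600 + 225 = 825
  disc 2: 575 + 200 = 775
  disc 3: 500 + 150 + 125 = 775
  disc 4: 500 + 125 + 125 = 750
  disc 5: 450 = 450
  disc 6: 450 = 450
  disc 7: 425 = 425
This matches the lower bound, so 7 is optimal.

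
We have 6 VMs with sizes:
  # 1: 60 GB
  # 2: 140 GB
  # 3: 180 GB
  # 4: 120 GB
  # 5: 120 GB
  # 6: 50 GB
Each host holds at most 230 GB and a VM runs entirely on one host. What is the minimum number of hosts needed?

Total = 180 + 140 + 120 + 120 + 60 + 50 = 670 GB.
Lower bound: ⌈670/230⌉ = 3 hosts.
Also, 4 VMs each exceed 115 GB, and no two of those can share a host, so at least 4 hosts are needed.
A packing using 4 hosts:
  host 1: 180 + 50 = 230
  host 2: 140 + 60 = 200
  host 3: 120 = 120
  host 4: 120 = 120
This matches the lower bound, so 4 is optimal.

4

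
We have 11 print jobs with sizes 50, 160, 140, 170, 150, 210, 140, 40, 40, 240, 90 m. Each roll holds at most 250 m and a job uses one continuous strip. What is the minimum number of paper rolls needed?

7

Total = 240 + 210 + 170 + 160 + 150 + 140 + 140 + 90 + 50 + 40 + 40 = 1430 m.
Lower bound: ⌈1430/250⌉ = 6 paper rolls.
Also, 7 print jobs each exceed 125 m, and no two of those can share a roll, so at least 7 paper rolls are needed.
A packing using 7 paper rolls:
  roll 1: 240 = 240
  roll 2: 210 + 40 = 250
  roll 3: 170 + 50 = 220
  roll 4: 160 + 90 = 250
  roll 5: 150 + 40 = 190
  roll 6: 140 = 140
  roll 7: 140 = 140
This matches the lower bound, so 7 is optimal.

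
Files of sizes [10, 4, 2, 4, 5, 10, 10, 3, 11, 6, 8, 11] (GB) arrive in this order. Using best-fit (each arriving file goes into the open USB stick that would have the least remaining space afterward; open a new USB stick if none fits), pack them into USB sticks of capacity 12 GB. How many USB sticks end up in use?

8

  10 → USB stick 1 (new)  [load 10/12]
  4 → USB stick 2 (new)  [load 4/12]
  2 → USB stick 1  [load 12/12]
  4 → USB stick 2  [load 8/12]
  5 → USB stick 3 (new)  [load 5/12]
  10 → USB stick 4 (new)  [load 10/12]
  10 → USB stick 5 (new)  [load 10/12]
  3 → USB stick 2  [load 11/12]
  11 → USB stick 6 (new)  [load 11/12]
  6 → USB stick 3  [load 11/12]
  8 → USB stick 7 (new)  [load 8/12]
  11 → USB stick 8 (new)  [load 11/12]
8 USB sticks opened.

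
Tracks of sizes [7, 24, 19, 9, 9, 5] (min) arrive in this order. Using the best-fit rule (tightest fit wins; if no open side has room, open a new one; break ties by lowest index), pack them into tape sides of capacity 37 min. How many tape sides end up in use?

  7 → side 1 (new)  [load 7/37]
  24 → side 1  [load 31/37]
  19 → side 2 (new)  [load 19/37]
  9 → side 2  [load 28/37]
  9 → side 2  [load 37/37]
  5 → side 1  [load 36/37]
2 tape sides opened.

2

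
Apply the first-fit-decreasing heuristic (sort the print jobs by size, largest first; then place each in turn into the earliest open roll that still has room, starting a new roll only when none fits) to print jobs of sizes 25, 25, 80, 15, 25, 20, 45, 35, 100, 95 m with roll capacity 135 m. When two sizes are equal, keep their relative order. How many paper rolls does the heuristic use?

4

Sorted descending: 100, 95, 80, 45, 35, 25, 25, 25, 20, 15.
  100 → roll 1 (new)  [load 100/135]
  95 → roll 2 (new)  [load 95/135]
  80 → roll 3 (new)  [load 80/135]
  45 → roll 3  [load 125/135]
  35 → roll 1  [load 135/135]
  25 → roll 2  [load 120/135]
  25 → roll 4 (new)  [load 25/135]
  25 → roll 4  [load 50/135]
  20 → roll 4  [load 70/135]
  15 → roll 2  [load 135/135]
4 paper rolls opened.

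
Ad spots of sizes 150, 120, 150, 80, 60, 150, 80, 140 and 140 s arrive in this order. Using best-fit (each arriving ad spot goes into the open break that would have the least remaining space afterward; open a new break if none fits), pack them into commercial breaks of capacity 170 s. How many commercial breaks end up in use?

8

  150 → break 1 (new)  [load 150/170]
  120 → break 2 (new)  [load 120/170]
  150 → break 3 (new)  [load 150/170]
  80 → break 4 (new)  [load 80/170]
  60 → break 4  [load 140/170]
  150 → break 5 (new)  [load 150/170]
  80 → break 6 (new)  [load 80/170]
  140 → break 7 (new)  [load 140/170]
  140 → break 8 (new)  [load 140/170]
8 commercial breaks opened.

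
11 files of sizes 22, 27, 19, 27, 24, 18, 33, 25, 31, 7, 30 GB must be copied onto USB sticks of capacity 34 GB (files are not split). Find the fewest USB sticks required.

10

Total = 33 + 31 + 30 + 27 + 27 + 25 + 24 + 22 + 19 + 18 + 7 = 263 GB.
Lower bound: ⌈263/34⌉ = 8 USB sticks.
Also, 10 files each exceed 17 GB, and no two of those can share a USB stick, so at least 10 USB sticks are needed.
A packing using 10 USB sticks:
  USB stick 1: 33 = 33
  USB stick 2: 31 = 31
  USB stick 3: 30 = 30
  USB stick 4: 27 + 7 = 34
  USB stick 5: 27 = 27
  USB stick 6: 25 = 25
  USB stick 7: 24 = 24
  USB stick 8: 22 = 22
  USB stick 9: 19 = 19
  USB stick 10: 18 = 18
This matches the lower bound, so 10 is optimal.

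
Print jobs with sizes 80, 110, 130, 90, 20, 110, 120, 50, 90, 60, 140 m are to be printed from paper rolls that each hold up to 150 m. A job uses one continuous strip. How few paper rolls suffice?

Total = 140 + 130 + 120 + 110 + 110 + 90 + 90 + 80 + 60 + 50 + 20 = 1000 m.
Lower bound: ⌈1000/150⌉ = 7 paper rolls.
Also, 8 print jobs each exceed 75 m, and no two of those can share a roll, so at least 8 paper rolls are needed.
A packing using 8 paper rolls:
  roll 1: 140 = 140
  roll 2: 130 + 20 = 150
  roll 3: 120 = 120
  roll 4: 110 = 110
  roll 5: 110 = 110
  roll 6: 90 + 60 = 150
  roll 7: 90 + 50 = 140
  roll 8: 80 = 80
This matches the lower bound, so 8 is optimal.

8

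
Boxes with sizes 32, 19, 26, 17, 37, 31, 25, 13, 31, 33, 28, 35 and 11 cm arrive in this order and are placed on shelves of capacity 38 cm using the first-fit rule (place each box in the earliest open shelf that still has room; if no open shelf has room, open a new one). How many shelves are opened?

  32 → shelf 1 (new)  [load 32/38]
  19 → shelf 2 (new)  [load 19/38]
  26 → shelf 3 (new)  [load 26/38]
  17 → shelf 2  [load 36/38]
  37 → shelf 4 (new)  [load 37/38]
  31 → shelf 5 (new)  [load 31/38]
  25 → shelf 6 (new)  [load 25/38]
  13 → shelf 6  [load 38/38]
  31 → shelf 7 (new)  [load 31/38]
  33 → shelf 8 (new)  [load 33/38]
  28 → shelf 9 (new)  [load 28/38]
  35 → shelf 10 (new)  [load 35/38]
  11 → shelf 3  [load 37/38]
10 shelves opened.

10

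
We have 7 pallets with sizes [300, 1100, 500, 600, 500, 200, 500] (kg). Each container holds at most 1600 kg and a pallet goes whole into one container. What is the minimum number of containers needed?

Total = 1100 + 600 + 500 + 500 + 500 + 300 + 200 = 3700 kg.
Lower bound: ⌈3700/1600⌉ = 3 containers.
A packing using 3 containers:
  container 1: 1100 + 500 = 1600
  container 2: 600 + 500 + 500 = 1600
  container 3: 300 + 200 = 500
This matches the lower bound, so 3 is optimal.

3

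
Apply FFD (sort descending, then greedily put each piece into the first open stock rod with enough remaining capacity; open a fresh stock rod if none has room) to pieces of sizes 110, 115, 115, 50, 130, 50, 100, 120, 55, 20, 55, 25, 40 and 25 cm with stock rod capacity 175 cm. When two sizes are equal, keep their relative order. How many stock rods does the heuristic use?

Sorted descending: 130, 120, 115, 115, 110, 100, 55, 55, 50, 50, 40, 25, 25, 20.
  130 → stock rod 1 (new)  [load 130/175]
  120 → stock rod 2 (new)  [load 120/175]
  115 → stock rod 3 (new)  [load 115/175]
  115 → stock rod 4 (new)  [load 115/175]
  110 → stock rod 5 (new)  [load 110/175]
  100 → stock rod 6 (new)  [load 100/175]
  55 → stock rod 2  [load 175/175]
  55 → stock rod 3  [load 170/175]
  50 → stock rod 4  [load 165/175]
  50 → stock rod 5  [load 160/175]
  40 → stock rod 1  [load 170/175]
  25 → stock rod 6  [load 125/175]
  25 → stock rod 6  [load 150/175]
  20 → stock rod 6  [load 170/175]
6 stock rods opened.

6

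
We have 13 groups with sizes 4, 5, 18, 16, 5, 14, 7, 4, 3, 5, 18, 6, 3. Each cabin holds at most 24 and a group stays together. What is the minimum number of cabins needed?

5

Total = 18 + 18 + 16 + 14 + 7 + 6 + 5 + 5 + 5 + 4 + 4 + 3 + 3 = 108.
Lower bound: ⌈108/24⌉ = 5 cabins.
A packing using 5 cabins:
  cabin 1: 18 + 6 = 24
  cabin 2: 18 + 5 = 23
  cabin 3: 16 + 7 = 23
  cabin 4: 14 + 5 + 5 = 24
  cabin 5: 4 + 4 + 3 + 3 = 14
This matches the lower bound, so 5 is optimal.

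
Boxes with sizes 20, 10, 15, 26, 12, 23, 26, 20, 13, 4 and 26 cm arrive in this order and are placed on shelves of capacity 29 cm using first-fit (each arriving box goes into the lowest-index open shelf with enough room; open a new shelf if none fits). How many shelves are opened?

8

  20 → shelf 1 (new)  [load 20/29]
  10 → shelf 2 (new)  [load 10/29]
  15 → shelf 2  [load 25/29]
  26 → shelf 3 (new)  [load 26/29]
  12 → shelf 4 (new)  [load 12/29]
  23 → shelf 5 (new)  [load 23/29]
  26 → shelf 6 (new)  [load 26/29]
  20 → shelf 7 (new)  [load 20/29]
  13 → shelf 4  [load 25/29]
  4 → shelf 1  [load 24/29]
  26 → shelf 8 (new)  [load 26/29]
8 shelves opened.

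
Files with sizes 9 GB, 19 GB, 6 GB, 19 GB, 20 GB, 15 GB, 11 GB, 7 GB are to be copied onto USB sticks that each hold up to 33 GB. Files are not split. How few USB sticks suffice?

Total = 20 + 19 + 19 + 15 + 11 + 9 + 7 + 6 = 106 GB.
Lower bound: ⌈106/33⌉ = 4 USB sticks.
A packing using 4 USB sticks:
  USB stick 1: 20 + 11 = 31
  USB stick 2: 19 + 9 = 28
  USB stick 3: 19 + 7 + 6 = 32
  USB stick 4: 15 = 15
This matches the lower bound, so 4 is optimal.

4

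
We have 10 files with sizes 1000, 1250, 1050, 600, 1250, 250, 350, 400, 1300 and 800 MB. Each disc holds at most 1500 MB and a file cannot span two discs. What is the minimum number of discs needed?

6

Total = 1300 + 1250 + 1250 + 1050 + 1000 + 800 + 600 + 400 + 350 + 250 = 8250 MB.
Lower bound: ⌈8250/1500⌉ = 6 discs.
A packing using 6 discs:
  disc 1: 1300 = 1300
  disc 2: 1250 + 250 = 1500
  disc 3: 1250 = 1250
  disc 4: 1050 + 400 = 1450
  disc 5: 1000 + 350 = 1350
  disc 6: 800 + 600 = 1400
This matches the lower bound, so 6 is optimal.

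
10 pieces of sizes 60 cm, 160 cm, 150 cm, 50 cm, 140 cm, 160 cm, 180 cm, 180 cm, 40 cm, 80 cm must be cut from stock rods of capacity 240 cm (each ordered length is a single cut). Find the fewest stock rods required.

6

Total = 180 + 180 + 160 + 160 + 150 + 140 + 80 + 60 + 50 + 40 = 1200 cm.
Lower bound: ⌈1200/240⌉ = 5 stock rods.
Also, 6 pieces each exceed 120 cm, and no two of those can share a stock rod, so at least 6 stock rods are needed.
A packing using 6 stock rods:
  stock rod 1: 180 + 60 = 240
  stock rod 2: 180 + 50 = 230
  stock rod 3: 160 + 80 = 240
  stock rod 4: 160 + 40 = 200
  stock rod 5: 150 = 150
  stock rod 6: 140 = 140
This matches the lower bound, so 6 is optimal.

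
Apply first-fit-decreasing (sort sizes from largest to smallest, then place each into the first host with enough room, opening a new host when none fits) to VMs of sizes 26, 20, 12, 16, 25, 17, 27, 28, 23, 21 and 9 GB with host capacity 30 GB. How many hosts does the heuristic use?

9

Sorted descending: 28, 27, 26, 25, 23, 21, 20, 17, 16, 12, 9.
  28 → host 1 (new)  [load 28/30]
  27 → host 2 (new)  [load 27/30]
  26 → host 3 (new)  [load 26/30]
  25 → host 4 (new)  [load 25/30]
  23 → host 5 (new)  [load 23/30]
  21 → host 6 (new)  [load 21/30]
  20 → host 7 (new)  [load 20/30]
  17 → host 8 (new)  [load 17/30]
  16 → host 9 (new)  [load 16/30]
  12 → host 8  [load 29/30]
  9 → host 6  [load 30/30]
9 hosts opened.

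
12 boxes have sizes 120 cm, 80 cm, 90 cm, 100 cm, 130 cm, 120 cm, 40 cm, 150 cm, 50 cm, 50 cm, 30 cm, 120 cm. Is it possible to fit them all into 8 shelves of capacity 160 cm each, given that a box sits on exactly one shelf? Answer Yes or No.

A valid assignment using 8 shelves:
  shelf 1: 150 = 150
  shelf 2: 130 + 30 = 160
  shelf 3: 120 + 40 = 160
  shelf 4: 120 = 120
  shelf 5: 120 = 120
  shelf 6: 100 + 50 = 150
  shelf 7: 90 + 50 = 140
  shelf 8: 80 = 80
Every load is within 160 cm, so 8 shelves suffice.

Yes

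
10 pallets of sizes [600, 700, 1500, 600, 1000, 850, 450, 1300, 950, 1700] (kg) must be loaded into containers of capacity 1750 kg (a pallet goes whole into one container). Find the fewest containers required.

Total = 1700 + 1500 + 1300 + 1000 + 950 + 850 + 700 + 600 + 600 + 450 = 9650 kg.
Lower bound: ⌈9650/1750⌉ = 6 containers.
A packing using 6 containers:
  container 1: 1700 = 1700
  container 2: 1500 = 1500
  container 3: 1300 + 450 = 1750
  container 4: 1000 + 700 = 1700
  container 5: 950 + 600 = 1550
  container 6: 850 + 600 = 1450
This matches the lower bound, so 6 is optimal.

6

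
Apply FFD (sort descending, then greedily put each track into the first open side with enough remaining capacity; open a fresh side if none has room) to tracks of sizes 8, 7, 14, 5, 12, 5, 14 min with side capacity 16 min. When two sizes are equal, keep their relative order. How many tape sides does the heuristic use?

Sorted descending: 14, 14, 12, 8, 7, 5, 5.
  14 → side 1 (new)  [load 14/16]
  14 → side 2 (new)  [load 14/16]
  12 → side 3 (new)  [load 12/16]
  8 → side 4 (new)  [load 8/16]
  7 → side 4  [load 15/16]
  5 → side 5 (new)  [load 5/16]
  5 → side 5  [load 10/16]
5 tape sides opened.

5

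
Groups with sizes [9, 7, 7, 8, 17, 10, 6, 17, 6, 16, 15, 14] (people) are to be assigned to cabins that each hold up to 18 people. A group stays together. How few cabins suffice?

Total = 17 + 17 + 16 + 15 + 14 + 10 + 9 + 8 + 7 + 7 + 6 + 6 = 132 people.
Lower bound: ⌈132/18⌉ = 8 cabins.
A packing using 9 cabins:
  cabin 1: 17 = 17
  cabin 2: 17 = 17
  cabin 3: 16 = 16
  cabin 4: 15 = 15
  cabin 5: 14 = 14
  cabin 6: 10 + 8 = 18
  cabin 7: 9 + 7 = 16
  cabin 8: 7 + 6 = 13
  cabin 9: 6 = 6
No arrangement into 8 cabins stays within capacity, so 9 is optimal.

9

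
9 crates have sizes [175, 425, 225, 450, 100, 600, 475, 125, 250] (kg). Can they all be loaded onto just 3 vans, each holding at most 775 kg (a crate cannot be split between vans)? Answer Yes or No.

No

Total = 2825 kg; ⌈2825/775⌉ = 4.
At least 4 vans are required, but only 3 are allowed.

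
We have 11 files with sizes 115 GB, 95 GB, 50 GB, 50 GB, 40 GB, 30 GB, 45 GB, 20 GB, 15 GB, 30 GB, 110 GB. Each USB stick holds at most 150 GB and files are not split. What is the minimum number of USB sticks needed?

5

Total = 115 + 110 + 95 + 50 + 50 + 45 + 40 + 30 + 30 + 20 + 15 = 600 GB.
Lower bound: ⌈600/150⌉ = 4 USB sticks.
A packing using 5 USB sticks:
  USB stick 1: 115 + 30 = 145
  USB stick 2: 110 + 40 = 150
  USB stick 3: 95 + 50 = 145
  USB stick 4: 50 + 45 + 30 + 20 = 145
  USB stick 5: 15 = 15
No arrangement into 4 USB sticks stays within capacity, so 5 is optimal.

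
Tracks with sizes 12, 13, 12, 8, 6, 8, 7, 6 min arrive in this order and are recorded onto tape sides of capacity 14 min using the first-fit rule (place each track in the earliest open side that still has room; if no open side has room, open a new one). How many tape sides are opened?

  12 → side 1 (new)  [load 12/14]
  13 → side 2 (new)  [load 13/14]
  12 → side 3 (new)  [load 12/14]
  8 → side 4 (new)  [load 8/14]
  6 → side 4  [load 14/14]
  8 → side 5 (new)  [load 8/14]
  7 → side 6 (new)  [load 7/14]
  6 → side 5  [load 14/14]
6 tape sides opened.

6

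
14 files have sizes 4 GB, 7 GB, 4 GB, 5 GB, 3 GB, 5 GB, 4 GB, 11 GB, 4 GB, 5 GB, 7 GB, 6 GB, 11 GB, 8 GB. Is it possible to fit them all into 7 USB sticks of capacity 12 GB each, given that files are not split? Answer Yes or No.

Total = 84 GB; ⌈84/12⌉ = 7.
The bound of 7 does not rule out 7, but exhaustive search shows no assignment into 7 USB sticks of capacity 12 GB exists — the minimum is 8.

No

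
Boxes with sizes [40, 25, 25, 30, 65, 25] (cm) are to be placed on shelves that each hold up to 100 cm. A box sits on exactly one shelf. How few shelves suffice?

Total = 65 + 40 + 30 + 25 + 25 + 25 = 210 cm.
Lower bound: ⌈210/100⌉ = 3 shelves.
A packing using 3 shelves:
  shelf 1: 65 + 30 = 95
  shelf 2: 40 + 25 + 25 = 90
  shelf 3: 25 = 25
This matches the lower bound, so 3 is optimal.

3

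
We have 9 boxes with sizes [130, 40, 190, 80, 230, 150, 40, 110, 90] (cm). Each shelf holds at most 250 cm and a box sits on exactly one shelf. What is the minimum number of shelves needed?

5

Total = 230 + 190 + 150 + 130 + 110 + 90 + 80 + 40 + 40 = 1060 cm.
Lower bound: ⌈1060/250⌉ = 5 shelves.
A packing using 5 shelves:
  shelf 1: 230 = 230
  shelf 2: 190 + 40 = 230
  shelf 3: 150 + 90 = 240
  shelf 4: 130 + 110 = 240
  shelf 5: 80 + 40 = 120
This matches the lower bound, so 5 is optimal.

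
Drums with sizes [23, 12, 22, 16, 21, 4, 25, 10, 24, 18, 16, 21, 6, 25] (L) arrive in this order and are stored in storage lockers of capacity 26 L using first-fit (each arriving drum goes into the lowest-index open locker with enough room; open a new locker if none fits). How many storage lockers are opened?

11

  23 → locker 1 (new)  [load 23/26]
  12 → locker 2 (new)  [load 12/26]
  22 → locker 3 (new)  [load 22/26]
  16 → locker 4 (new)  [load 16/26]
  21 → locker 5 (new)  [load 21/26]
  4 → locker 2  [load 16/26]
  25 → locker 6 (new)  [load 25/26]
  10 → locker 2  [load 26/26]
  24 → locker 7 (new)  [load 24/26]
  18 → locker 8 (new)  [load 18/26]
  16 → locker 9 (new)  [load 16/26]
  21 → locker 10 (new)  [load 21/26]
  6 → locker 4  [load 22/26]
  25 → locker 11 (new)  [load 25/26]
11 storage lockers opened.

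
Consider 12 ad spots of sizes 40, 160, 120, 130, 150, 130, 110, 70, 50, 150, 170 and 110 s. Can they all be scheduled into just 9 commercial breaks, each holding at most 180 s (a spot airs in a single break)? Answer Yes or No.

A valid assignment using 9 commercial breaks:
  break 1: 170 = 170
  break 2: 160 = 160
  break 3: 150 = 150
  break 4: 150 = 150
  break 5: 130 + 50 = 180
  break 6: 130 + 40 = 170
  break 7: 120 = 120
  break 8: 110 + 70 = 180
  break 9: 110 = 110
Every load is within 180 s, so 9 commercial breaks suffice.

Yes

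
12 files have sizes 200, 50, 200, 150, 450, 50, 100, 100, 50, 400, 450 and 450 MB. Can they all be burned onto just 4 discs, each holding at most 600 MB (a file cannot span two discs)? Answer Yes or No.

Total = 2650 MB; ⌈2650/600⌉ = 5.
At least 5 discs are required, but only 4 are allowed.

No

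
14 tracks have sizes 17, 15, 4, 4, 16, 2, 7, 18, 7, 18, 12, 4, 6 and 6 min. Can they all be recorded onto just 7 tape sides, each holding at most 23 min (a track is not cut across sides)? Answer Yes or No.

Yes

A valid assignment using 6 tape sides:
  side 1: 18 + 4 = 22
  side 2: 18 + 4 = 22
  side 3: 17 + 6 = 23
  side 4: 16 + 7 = 23
  side 5: 15 + 6 + 2 = 23
  side 6: 12 + 7 + 4 = 23
That uses only 6 ≤ 7, so 7 tape sides are enough.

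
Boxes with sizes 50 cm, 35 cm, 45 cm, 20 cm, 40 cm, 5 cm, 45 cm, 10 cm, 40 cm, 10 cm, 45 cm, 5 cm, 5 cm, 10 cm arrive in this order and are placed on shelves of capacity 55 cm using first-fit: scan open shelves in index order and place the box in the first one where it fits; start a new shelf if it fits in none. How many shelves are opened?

  50 → shelf 1 (new)  [load 50/55]
  35 → shelf 2 (new)  [load 35/55]
  45 → shelf 3 (new)  [load 45/55]
  20 → shelf 2  [load 55/55]
  40 → shelf 4 (new)  [load 40/55]
  5 → shelf 1  [load 55/55]
  45 → shelf 5 (new)  [load 45/55]
  10 → shelf 3  [load 55/55]
  40 → shelf 6 (new)  [load 40/55]
  10 → shelf 4  [load 50/55]
  45 → shelf 7 (new)  [load 45/55]
  5 → shelf 4  [load 55/55]
  5 → shelf 5  [load 50/55]
  10 → shelf 6  [load 50/55]
7 shelves opened.

7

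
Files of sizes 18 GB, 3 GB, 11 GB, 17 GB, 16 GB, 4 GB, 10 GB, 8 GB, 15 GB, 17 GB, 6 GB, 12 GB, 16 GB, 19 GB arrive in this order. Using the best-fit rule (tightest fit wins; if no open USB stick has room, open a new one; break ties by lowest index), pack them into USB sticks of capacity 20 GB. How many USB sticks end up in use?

10

  18 → USB stick 1 (new)  [load 18/20]
  3 → USB stick 2 (new)  [load 3/20]
  11 → USB stick 2  [load 14/20]
  17 → USB stick 3 (new)  [load 17/20]
  16 → USB stick 4 (new)  [load 16/20]
  4 → USB stick 4  [load 20/20]
  10 → USB stick 5 (new)  [load 10/20]
  8 → USB stick 5  [load 18/20]
  15 → USB stick 6 (new)  [load 15/20]
  17 → USB stick 7 (new)  [load 17/20]
  6 → USB stick 2  [load 20/20]
  12 → USB stick 8 (new)  [load 12/20]
  16 → USB stick 9 (new)  [load 16/20]
  19 → USB stick 10 (new)  [load 19/20]
10 USB sticks opened.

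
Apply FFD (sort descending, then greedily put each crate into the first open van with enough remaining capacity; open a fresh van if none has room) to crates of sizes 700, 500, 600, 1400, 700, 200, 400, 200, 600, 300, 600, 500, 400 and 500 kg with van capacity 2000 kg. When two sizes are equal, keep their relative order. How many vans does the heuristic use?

4

Sorted descending: 1400, 700, 700, 600, 600, 600, 500, 500, 500, 400, 400, 300, 200, 200.
  1400 → van 1 (new)  [load 1400/2000]
  700 → van 2 (new)  [load 700/2000]
  700 → van 2  [load 1400/2000]
  600 → van 1  [load 2000/2000]
  600 → van 2  [load 2000/2000]
  600 → van 3 (new)  [load 600/2000]
  500 → van 3  [load 1100/2000]
  500 → van 3  [load 1600/2000]
  500 → van 4 (new)  [load 500/2000]
  400 → van 3  [load 2000/2000]
  400 → van 4  [load 900/2000]
  300 → van 4  [load 1200/2000]
  200 → van 4  [load 1400/2000]
  200 → van 4  [load 1600/2000]
4 vans opened.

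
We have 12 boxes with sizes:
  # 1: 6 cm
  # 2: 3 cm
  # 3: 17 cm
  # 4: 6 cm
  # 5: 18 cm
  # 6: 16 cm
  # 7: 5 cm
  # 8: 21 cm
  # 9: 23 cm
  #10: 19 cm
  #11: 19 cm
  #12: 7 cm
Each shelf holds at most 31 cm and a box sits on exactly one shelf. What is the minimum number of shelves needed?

Total = 23 + 21 + 19 + 19 + 18 + 17 + 16 + 7 + 6 + 6 + 5 + 3 = 160 cm.
Lower bound: ⌈160/31⌉ = 6 shelves.
Also, 7 boxes each exceed 31/2 cm, and no two of those can share a shelf, so at least 7 shelves are needed.
A packing using 7 shelves:
  shelf 1: 23 + 7 = 30
  shelf 2: 21 + 6 + 3 = 30
  shelf 3: 19 + 6 + 5 = 30
  shelf 4: 19 = 19
  shelf 5: 18 = 18
  shelf 6: 17 = 17
  shelf 7: 16 = 16
This matches the lower bound, so 7 is optimal.

7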